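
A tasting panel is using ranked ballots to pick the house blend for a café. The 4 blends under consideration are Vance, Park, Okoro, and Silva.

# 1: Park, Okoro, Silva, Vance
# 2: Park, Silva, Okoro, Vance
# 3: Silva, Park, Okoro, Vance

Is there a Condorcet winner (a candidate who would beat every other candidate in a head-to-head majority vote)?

Head-to-head results (3 voters total):
Vance vs Park: Park wins 3–0.
Vance vs Okoro: Okoro wins 3–0.
Vance vs Silva: Silva wins 3–0.
Park vs Okoro: Park wins 3–0.
Park vs Silva: Park wins 2–1.
Okoro vs Silva: Silva wins 2–1.
Park beats each rival — Vance (3–0), Okoro (3–0), Silva (2–1) — so Park is the Condorcet winner.

Yes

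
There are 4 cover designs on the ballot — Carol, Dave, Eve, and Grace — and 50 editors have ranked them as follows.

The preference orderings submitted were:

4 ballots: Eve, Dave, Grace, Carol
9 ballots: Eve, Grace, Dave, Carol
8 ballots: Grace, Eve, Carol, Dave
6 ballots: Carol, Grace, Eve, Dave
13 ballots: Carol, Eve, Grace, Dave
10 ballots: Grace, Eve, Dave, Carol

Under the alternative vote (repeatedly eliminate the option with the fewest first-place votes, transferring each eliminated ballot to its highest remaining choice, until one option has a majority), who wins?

Grace

Round 1: Carol 19, Grace 18, Eve 13, Dave 0. Dave has the fewest and is eliminated.
Round 2: Carol 19, Grace 18, Eve 13. Eve has the fewest and is eliminated.
Round 3: Grace 31, Carol 19. Grace has a majority.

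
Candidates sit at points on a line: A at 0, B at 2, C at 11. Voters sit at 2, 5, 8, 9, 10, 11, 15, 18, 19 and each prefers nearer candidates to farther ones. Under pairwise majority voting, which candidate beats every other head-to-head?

C

With single-peaked preferences on a line, the Condorcet winner is the candidate closest to the median voter.
The median voter (position 10) is closest to C at 11.
Check: C vs B — voters closer to C: 7 of 9.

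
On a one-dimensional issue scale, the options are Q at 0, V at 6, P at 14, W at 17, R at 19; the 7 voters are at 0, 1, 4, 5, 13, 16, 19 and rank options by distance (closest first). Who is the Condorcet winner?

V

With single-peaked preferences on a line, the Condorcet winner is the candidate closest to the median voter.
The median voter (position 5) is closest to V at 6.
Check: V vs Q — voters closer to V: 5 of 7.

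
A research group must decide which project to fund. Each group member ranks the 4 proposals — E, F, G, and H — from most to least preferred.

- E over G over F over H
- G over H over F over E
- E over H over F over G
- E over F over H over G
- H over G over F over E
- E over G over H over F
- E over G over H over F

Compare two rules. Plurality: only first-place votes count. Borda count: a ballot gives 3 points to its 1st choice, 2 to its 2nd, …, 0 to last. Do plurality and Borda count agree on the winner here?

Yes

Plurality first-place counts: E 5, F 0, G 1, H 1 → E.
Borda totals: E 15, F 6, G 11, H 10 → E.
The two rules agree on E.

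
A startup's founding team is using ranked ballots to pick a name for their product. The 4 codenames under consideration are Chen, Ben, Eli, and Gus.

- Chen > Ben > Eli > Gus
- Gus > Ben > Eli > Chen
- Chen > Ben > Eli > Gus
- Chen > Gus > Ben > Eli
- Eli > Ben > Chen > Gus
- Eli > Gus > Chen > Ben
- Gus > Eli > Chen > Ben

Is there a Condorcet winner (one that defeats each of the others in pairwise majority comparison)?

Head-to-head results (7 voters total):
Chen vs Ben: Chen wins 5–2.
Chen vs Eli: Eli wins 4–3.
Chen vs Gus: Chen wins 4–3.
Ben vs Eli: Ben wins 4–3.
Ben vs Gus: Gus wins 4–3.
Eli vs Gus: Eli wins 4–3.
No candidate beats all others: Chen beats Ben beats Eli beats Chen, a majority cycle.

No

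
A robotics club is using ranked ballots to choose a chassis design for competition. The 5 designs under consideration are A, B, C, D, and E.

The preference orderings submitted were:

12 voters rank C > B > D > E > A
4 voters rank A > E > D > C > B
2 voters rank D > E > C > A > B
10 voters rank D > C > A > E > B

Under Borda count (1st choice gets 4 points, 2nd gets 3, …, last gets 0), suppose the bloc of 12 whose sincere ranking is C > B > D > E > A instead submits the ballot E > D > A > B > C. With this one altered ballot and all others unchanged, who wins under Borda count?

D

Borda totals with the altered ballot: A 62, B 12, C 38, D 92, E 76.
The switch changes the winner from C to D.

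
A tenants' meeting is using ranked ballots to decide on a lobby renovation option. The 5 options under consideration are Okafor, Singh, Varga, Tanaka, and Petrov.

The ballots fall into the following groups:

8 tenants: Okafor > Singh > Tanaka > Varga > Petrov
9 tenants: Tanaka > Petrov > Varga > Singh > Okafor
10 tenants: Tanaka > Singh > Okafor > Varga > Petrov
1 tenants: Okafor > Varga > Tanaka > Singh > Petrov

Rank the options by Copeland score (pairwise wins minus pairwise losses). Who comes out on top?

Tanaka

Pairwise results:
  Okafor vs Singh: Singh wins 19–9.
  Okafor vs Varga: Okafor wins 19–9.
  Okafor vs Tanaka: Tanaka wins 19–9.
  Okafor vs Petrov: Okafor wins 19–9.
  Singh vs Varga: Singh wins 18–10.
  Singh vs Tanaka: Tanaka wins 20–8.
  Singh vs Petrov: Singh wins 19–9.
  Varga vs Tanaka: Tanaka wins 27–1.
  Varga vs Petrov: Varga wins 19–9.
  Tanaka vs Petrov: Tanaka wins 28–0.
Copeland scores (wins − losses):
  Okafor: 2 − 2 = 0
  Singh: 3 − 1 = 2
  Varga: 1 − 3 = -2
  Tanaka: 4 − 0 = 4
  Petrov: 0 − 4 = -4
Tanaka has the best Copeland score.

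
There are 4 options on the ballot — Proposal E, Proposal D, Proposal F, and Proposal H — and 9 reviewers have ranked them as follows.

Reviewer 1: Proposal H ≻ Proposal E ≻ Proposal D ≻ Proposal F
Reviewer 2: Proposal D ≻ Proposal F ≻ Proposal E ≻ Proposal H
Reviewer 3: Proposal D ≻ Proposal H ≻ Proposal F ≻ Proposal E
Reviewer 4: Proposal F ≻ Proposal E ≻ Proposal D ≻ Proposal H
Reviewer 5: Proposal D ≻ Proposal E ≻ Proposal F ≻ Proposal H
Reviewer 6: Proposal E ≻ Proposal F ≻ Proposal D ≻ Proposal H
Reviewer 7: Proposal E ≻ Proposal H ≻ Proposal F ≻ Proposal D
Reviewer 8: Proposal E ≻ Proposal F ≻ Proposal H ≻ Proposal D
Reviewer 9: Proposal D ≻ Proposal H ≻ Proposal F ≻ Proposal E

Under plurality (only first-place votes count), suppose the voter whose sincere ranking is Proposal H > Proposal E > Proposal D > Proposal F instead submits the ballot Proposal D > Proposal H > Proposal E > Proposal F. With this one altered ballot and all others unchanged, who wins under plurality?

First-place totals with the altered ballot: Proposal E 3, Proposal D 5, Proposal F 1, Proposal H 0.
The winner is unchanged: still Proposal D.

Proposal D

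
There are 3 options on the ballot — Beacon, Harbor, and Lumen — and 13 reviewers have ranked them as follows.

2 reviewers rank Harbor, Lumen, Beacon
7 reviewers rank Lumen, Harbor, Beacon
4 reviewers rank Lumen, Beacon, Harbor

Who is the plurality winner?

First-place vote totals:
  Beacon: 0
  Harbor: 2
  Lumen: 11
Lumen has the most first-place votes.

Lumen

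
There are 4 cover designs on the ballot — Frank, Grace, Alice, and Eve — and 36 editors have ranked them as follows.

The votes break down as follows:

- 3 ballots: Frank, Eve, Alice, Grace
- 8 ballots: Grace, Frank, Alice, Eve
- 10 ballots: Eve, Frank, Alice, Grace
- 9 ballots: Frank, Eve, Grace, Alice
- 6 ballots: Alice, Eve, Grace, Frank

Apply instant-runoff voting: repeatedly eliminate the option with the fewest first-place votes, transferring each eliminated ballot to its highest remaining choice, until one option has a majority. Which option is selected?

Frank

Round 1: Frank 12, Eve 10, Grace 8, Alice 6. Alice has the fewest and is eliminated.
Round 2: Eve 16, Frank 12, Grace 8. Grace has the fewest and is eliminated.
Round 3: Frank 20, Eve 16. Frank has a majority.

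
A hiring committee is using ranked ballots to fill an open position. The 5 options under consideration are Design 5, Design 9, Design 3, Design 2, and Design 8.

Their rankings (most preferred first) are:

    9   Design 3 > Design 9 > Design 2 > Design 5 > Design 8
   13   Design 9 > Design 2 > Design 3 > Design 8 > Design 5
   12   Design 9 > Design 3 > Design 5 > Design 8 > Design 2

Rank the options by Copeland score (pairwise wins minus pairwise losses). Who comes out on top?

Design 9

Pairwise results:
  Design 5 vs Design 9: Design 9 wins 34–0.
  Design 5 vs Design 3: Design 3 wins 34–0.
  Design 5 vs Design 2: Design 2 wins 22–12.
  Design 5 vs Design 8: Design 5 wins 21–13.
  Design 9 vs Design 3: Design 9 wins 25–9.
  Design 9 vs Design 2: Design 9 wins 34–0.
  Design 9 vs Design 8: Design 9 wins 34–0.
  Design 3 vs Design 2: Design 3 wins 21–13.
  Design 3 vs Design 8: Design 3 wins 34–0.
  Design 2 vs Design 8: Design 2 wins 22–12.
Copeland scores (wins − losses):
  Design 5: 1 − 3 = -2
  Design 9: 4 − 0 = 4
  Design 3: 3 − 1 = 2
  Design 2: 2 − 2 = 0
  Design 8: 0 − 4 = -4
Design 9 has the best Copeland score.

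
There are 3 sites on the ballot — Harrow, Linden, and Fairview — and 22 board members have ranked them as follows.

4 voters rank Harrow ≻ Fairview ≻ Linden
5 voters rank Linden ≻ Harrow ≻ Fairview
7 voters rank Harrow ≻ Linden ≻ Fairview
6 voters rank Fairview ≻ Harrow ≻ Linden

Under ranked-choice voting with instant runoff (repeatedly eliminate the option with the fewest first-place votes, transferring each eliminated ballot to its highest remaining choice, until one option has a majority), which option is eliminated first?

Round 1: Harrow 11, Fairview 6, Linden 5. Linden has the fewest and is eliminated.
Round 2: Harrow 16, Fairview 6. Harrow has a majority.

Linden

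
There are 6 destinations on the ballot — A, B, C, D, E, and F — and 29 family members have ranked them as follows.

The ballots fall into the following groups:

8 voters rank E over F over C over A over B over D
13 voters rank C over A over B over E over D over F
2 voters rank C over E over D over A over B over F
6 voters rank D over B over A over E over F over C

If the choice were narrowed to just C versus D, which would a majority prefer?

Ballots ranking C above D: 8+13+2 = 23.
Ballots ranking D above C: 6.
C wins the head-to-head, 23–6.

C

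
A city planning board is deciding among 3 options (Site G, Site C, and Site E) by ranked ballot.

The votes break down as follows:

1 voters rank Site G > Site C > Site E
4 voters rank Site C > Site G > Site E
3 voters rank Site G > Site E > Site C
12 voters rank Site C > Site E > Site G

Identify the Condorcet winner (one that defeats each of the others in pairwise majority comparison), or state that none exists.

Head-to-head results (20 voters total):
Site G vs Site C: Site C wins 16–4.
Site G vs Site E: Site E wins 12–8.
Site C vs Site E: Site C wins 17–3.
Site C beats each rival — Site G (16–4), Site E (17–3) — so Site C is the Condorcet winner.

Site C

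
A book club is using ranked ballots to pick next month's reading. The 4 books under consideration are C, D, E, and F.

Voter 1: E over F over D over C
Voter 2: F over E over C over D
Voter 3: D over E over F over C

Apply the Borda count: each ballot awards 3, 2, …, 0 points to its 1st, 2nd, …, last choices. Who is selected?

Borda scores:
  C: 0 + 1 + 0 = 1
  D: 1 + 0 + 3 = 4
  E: 3 + 2 + 2 = 7
  F: 2 + 3 + 1 = 6
E has the highest total.

E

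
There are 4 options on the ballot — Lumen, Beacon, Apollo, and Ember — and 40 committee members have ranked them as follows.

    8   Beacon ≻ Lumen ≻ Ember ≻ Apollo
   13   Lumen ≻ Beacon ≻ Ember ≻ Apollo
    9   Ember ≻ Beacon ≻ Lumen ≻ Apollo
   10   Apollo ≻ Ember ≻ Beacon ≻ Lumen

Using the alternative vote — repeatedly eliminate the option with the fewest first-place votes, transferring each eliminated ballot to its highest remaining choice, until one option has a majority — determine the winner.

Round 1: Lumen 13, Apollo 10, Ember 9, Beacon 8. Beacon has the fewest and is eliminated.
Round 2: Lumen 21, Apollo 10, Ember 9. Lumen has a majority.

Lumen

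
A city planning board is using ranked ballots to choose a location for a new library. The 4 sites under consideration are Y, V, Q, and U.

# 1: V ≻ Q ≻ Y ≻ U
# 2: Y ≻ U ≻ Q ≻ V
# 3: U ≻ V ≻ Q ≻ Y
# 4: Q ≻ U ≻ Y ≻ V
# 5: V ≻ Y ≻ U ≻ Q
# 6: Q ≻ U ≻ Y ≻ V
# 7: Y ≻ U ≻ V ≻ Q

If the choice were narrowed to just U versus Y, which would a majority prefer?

Ballots ranking U above Y: 3.
Ballots ranking Y above U: 4.
Y wins the head-to-head, 4–3.

Y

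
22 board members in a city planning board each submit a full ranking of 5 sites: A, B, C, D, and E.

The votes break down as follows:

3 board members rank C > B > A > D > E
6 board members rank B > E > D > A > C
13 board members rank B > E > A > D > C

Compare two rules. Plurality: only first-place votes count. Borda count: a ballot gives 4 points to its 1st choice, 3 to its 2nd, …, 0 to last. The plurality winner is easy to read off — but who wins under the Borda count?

Plurality first-place counts: A 0, B 19, C 3, D 0, E 0 → B.
Borda totals: A 38, B 85, C 12, D 28, E 57 → B.

B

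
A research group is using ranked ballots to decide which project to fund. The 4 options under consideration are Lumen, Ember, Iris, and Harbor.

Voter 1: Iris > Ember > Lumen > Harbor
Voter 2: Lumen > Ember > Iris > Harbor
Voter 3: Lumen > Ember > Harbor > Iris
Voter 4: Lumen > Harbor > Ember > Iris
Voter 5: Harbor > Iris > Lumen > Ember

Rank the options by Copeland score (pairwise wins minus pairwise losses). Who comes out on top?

Pairwise results:
  Lumen vs Ember: Lumen wins 4–1.
  Lumen vs Iris: Lumen wins 3–2.
  Lumen vs Harbor: Lumen wins 4–1.
  Ember vs Iris: Ember wins 3–2.
  Ember vs Harbor: Ember wins 3–2.
  Iris vs Harbor: Harbor wins 3–2.
Copeland scores (wins − losses):
  Lumen: 3 − 0 = 3
  Ember: 2 − 1 = 1
  Iris: 0 − 3 = -3
  Harbor: 1 − 2 = -1
Lumen has the best Copeland score.

Lumen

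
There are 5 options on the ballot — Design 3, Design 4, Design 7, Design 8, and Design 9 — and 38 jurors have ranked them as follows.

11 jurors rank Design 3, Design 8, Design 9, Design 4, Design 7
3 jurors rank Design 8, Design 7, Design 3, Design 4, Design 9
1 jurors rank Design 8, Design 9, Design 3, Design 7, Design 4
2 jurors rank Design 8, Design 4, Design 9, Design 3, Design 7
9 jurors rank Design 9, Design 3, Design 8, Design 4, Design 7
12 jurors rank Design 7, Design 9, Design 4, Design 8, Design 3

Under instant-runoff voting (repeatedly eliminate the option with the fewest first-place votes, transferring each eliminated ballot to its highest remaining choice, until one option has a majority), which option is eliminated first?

Design 4

Round 1: Design 7 12, Design 3 11, Design 9 9, Design 8 6, Design 4 0. Design 4 has the fewest and is eliminated.
Round 2: Design 7 12, Design 3 11, Design 9 9, Design 8 6. Design 8 has the fewest and is eliminated.
Round 3: Design 7 15, Design 9 12, Design 3 11. Design 3 has the fewest and is eliminated.
Round 4: Design 9 23, Design 7 15. Design 9 has a majority.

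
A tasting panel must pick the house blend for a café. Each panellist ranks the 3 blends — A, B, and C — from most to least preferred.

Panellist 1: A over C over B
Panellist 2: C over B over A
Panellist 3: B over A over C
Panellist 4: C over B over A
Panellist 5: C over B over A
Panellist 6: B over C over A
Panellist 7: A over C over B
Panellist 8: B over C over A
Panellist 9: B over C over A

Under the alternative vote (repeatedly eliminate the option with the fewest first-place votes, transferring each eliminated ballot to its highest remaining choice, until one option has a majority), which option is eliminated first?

Round 1: B 4, C 3, A 2. A has the fewest and is eliminated.
Round 2: C 5, B 4. C has a majority.

A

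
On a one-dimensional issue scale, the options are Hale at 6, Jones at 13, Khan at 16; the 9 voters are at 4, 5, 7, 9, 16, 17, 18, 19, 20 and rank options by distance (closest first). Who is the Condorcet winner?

With single-peaked preferences on a line, the Condorcet winner is the candidate closest to the median voter.
The median voter (position 16) is closest to Khan at 16.
Check: Khan vs Jones — voters closer to Khan: 5 of 9.

Khan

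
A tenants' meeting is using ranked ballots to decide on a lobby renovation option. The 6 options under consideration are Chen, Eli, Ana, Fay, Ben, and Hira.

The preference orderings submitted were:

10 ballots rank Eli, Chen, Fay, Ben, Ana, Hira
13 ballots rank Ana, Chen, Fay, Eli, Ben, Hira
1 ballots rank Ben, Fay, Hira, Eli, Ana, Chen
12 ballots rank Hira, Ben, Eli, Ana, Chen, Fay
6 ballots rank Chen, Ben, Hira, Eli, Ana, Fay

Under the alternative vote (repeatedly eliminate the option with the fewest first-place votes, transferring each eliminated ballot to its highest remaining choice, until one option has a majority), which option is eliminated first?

Fay

Round 1: Ana 13, Hira 12, Eli 10, Chen 6, Ben 1, Fay 0. Fay has the fewest and is eliminated.
Round 2: Ana 13, Hira 12, Eli 10, Chen 6, Ben 1. Ben has the fewest and is eliminated.
Round 3: Ana 13, Hira 13, Eli 10, Chen 6. Chen has the fewest and is eliminated.
Round 4: Hira 19, Ana 13, Eli 10. Eli has the fewest and is eliminated.
Round 5: Ana 23, Hira 19. Ana has a majority.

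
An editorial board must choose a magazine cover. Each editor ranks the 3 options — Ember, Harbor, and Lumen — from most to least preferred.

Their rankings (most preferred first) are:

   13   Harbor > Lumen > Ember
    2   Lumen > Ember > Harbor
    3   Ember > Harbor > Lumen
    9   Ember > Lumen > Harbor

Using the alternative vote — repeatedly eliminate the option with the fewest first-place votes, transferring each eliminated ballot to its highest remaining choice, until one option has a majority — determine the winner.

Ember

Round 1: Harbor 13, Ember 12, Lumen 2. Lumen has the fewest and is eliminated.
Round 2: Ember 14, Harbor 13. Ember has a majority.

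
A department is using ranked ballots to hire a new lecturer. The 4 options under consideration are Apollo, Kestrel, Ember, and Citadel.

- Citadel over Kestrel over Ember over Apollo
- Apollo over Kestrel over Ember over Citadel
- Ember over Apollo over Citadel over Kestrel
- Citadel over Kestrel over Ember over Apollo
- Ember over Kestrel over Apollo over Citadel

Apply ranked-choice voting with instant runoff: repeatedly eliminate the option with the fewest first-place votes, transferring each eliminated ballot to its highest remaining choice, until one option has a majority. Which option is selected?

Ember

Round 1: Ember 2, Citadel 2, Apollo 1, Kestrel 0. Kestrel has the fewest and is eliminated.
Round 2: Ember 2, Citadel 2, Apollo 1. Apollo has the fewest and is eliminated.
Round 3: Ember 3, Citadel 2. Ember has a majority.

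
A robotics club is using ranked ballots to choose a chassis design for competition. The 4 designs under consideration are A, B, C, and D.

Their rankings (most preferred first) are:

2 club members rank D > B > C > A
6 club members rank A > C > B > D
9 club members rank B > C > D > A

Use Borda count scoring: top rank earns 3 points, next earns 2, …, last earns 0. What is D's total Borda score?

15

Borda scores:
  A: 2·0 + 6·3 + 9·0 = 18
  B: 2·2 + 6·1 + 9·3 = 37
  C: 2·1 + 6·2 + 9·2 = 32
  D: 2·3 + 6·0 + 9·1 = 15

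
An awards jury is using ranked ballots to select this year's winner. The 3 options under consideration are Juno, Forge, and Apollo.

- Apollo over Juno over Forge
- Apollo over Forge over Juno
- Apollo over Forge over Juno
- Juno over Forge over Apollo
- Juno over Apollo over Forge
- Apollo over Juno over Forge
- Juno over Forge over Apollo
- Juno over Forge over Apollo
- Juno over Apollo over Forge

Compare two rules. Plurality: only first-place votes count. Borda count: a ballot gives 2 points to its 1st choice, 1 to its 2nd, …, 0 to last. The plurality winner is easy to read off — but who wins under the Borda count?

Juno

Plurality first-place counts: Juno 5, Forge 0, Apollo 4 → Juno.
Borda totals: Juno 12, Forge 5, Apollo 10 → Juno.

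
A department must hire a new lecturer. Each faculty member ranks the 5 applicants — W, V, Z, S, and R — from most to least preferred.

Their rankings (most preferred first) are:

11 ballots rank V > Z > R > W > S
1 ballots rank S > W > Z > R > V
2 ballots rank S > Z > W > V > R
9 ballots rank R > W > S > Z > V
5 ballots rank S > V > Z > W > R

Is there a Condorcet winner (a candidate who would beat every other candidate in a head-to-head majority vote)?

No

Head-to-head results (28 voters total):
W vs V: V wins 16–12.
W vs Z: Z wins 18–10.
W vs S: W wins 20–8.
W vs R: R wins 20–8.
V vs Z: V wins 16–12.
V vs S: S wins 17–11.
V vs R: V wins 18–10.
Z vs S: S wins 17–11.
Z vs R: Z wins 19–9.
S vs R: R wins 20–8.
No candidate beats all others: W beats S beats V beats W, a majority cycle.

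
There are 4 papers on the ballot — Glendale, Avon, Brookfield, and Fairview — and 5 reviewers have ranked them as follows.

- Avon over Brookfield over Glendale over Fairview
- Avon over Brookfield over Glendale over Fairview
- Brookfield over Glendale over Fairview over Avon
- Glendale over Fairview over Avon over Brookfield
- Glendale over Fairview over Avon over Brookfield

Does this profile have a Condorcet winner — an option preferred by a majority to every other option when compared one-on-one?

Head-to-head results (5 voters total):
Glendale vs Avon: Glendale wins 3–2.
Glendale vs Brookfield: Brookfield wins 3–2.
Glendale vs Fairview: Glendale wins 5–0.
Avon vs Brookfield: Avon wins 4–1.
Avon vs Fairview: Fairview wins 3–2.
Brookfield vs Fairview: Brookfield wins 3–2.
No candidate beats all others: Glendale beats Avon beats Brookfield beats Glendale, a majority cycle.

No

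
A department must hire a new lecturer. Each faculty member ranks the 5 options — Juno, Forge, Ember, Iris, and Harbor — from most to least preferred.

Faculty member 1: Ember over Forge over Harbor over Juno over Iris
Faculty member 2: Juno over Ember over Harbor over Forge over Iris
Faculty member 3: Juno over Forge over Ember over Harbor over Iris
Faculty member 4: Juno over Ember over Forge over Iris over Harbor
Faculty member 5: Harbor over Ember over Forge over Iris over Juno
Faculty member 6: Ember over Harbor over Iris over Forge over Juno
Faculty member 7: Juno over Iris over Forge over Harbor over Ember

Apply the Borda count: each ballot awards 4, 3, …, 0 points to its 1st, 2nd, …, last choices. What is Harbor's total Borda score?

Borda scores:
  Juno: 1 + 4 + 4 + 4 + 0 + 0 + 4 = 17
  Forge: 3 + 1 + 3 + 2 + 2 + 1 + 2 = 14
  Ember: 4 + 3 + 2 + 3 + 3 + 4 + 0 = 19
  Iris: 0 + 0 + 0 + 1 + 1 + 2 + 3 = 7
  Harbor: 2 + 2 + 1 + 0 + 4 + 3 + 1 = 13

13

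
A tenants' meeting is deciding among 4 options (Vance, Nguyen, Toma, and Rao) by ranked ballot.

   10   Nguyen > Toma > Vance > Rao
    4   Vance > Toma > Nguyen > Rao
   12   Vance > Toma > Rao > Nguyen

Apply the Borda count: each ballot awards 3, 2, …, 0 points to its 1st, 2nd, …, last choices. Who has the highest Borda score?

Borda scores:
  Vance: 10·1 + 4·3 + 12·3 = 58
  Nguyen: 10·3 + 4·1 + 12·0 = 34
  Toma: 10·2 + 4·2 + 12·2 = 52
  Rao: 10·0 + 4·0 + 12·1 = 12
Vance has the highest total.

Vance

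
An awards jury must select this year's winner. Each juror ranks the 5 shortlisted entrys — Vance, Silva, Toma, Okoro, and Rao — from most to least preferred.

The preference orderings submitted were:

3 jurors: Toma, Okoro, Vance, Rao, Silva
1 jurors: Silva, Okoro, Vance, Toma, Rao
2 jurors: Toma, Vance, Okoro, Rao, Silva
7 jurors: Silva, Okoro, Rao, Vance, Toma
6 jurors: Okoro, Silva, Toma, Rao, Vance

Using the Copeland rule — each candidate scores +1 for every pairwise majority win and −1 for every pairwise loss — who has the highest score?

Okoro

Pairwise results:
  Vance vs Silva: Silva wins 14–5.
  Vance vs Toma: Toma wins 11–8.
  Vance vs Okoro: Okoro wins 17–2.
  Vance vs Rao: Rao wins 13–6.
  Silva vs Toma: Silva wins 14–5.
  Silva vs Okoro: Okoro wins 11–8.
  Silva vs Rao: Silva wins 14–5.
  Toma vs Okoro: Okoro wins 14–5.
  Toma vs Rao: Toma wins 12–7.
  Okoro vs Rao: Okoro wins 19–0.
Copeland scores (wins − losses):
  Vance: 0 − 4 = -4
  Silva: 3 − 1 = 2
  Toma: 2 − 2 = 0
  Okoro: 4 − 0 = 4
  Rao: 1 − 3 = -2
Okoro has the best Copeland score.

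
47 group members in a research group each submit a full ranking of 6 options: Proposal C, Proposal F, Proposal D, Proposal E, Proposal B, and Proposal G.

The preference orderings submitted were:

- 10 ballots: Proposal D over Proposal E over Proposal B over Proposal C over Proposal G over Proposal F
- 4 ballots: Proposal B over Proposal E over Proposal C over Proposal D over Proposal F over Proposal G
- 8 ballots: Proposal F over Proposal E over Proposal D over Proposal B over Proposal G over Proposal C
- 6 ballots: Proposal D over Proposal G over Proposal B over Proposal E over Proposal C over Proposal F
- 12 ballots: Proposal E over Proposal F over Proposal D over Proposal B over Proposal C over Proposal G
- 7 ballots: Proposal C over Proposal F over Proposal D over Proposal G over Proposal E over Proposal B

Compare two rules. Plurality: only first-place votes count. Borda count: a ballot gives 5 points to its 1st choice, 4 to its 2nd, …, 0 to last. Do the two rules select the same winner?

Plurality first-place counts: Proposal C 7, Proposal F 8, Proposal D 16, Proposal E 12, Proposal B 4, Proposal G 0 → Proposal D.
Borda totals: Proposal C 85, Proposal F 120, Proposal D 169, Proposal E 167, Proposal B 108, Proposal G 56 → Proposal D.
The two rules agree on Proposal D.

Yes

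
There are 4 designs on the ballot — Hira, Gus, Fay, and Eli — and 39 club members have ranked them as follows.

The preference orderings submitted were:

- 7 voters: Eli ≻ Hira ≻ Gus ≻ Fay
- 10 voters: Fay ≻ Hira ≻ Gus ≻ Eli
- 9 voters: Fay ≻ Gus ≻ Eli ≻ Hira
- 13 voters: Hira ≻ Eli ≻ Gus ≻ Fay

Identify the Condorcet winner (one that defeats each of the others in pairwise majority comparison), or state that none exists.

Head-to-head results (39 voters total):
Hira vs Gus: Hira wins 30–9.
Hira vs Fay: Hira wins 20–19.
Hira vs Eli: Hira wins 23–16.
Gus vs Fay: Gus wins 20–19.
Gus vs Eli: Eli wins 20–19.
Fay vs Eli: Eli wins 20–19.
Hira beats each rival — Gus (30–9), Fay (20–19), Eli (23–16) — so Hira is the Condorcet winner.

Hira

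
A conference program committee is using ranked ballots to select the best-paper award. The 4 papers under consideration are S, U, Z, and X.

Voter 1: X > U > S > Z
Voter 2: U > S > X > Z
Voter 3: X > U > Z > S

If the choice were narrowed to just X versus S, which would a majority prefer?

Ballots ranking X above S: 2.
Ballots ranking S above X: 1.
X wins the head-to-head, 2–1.

X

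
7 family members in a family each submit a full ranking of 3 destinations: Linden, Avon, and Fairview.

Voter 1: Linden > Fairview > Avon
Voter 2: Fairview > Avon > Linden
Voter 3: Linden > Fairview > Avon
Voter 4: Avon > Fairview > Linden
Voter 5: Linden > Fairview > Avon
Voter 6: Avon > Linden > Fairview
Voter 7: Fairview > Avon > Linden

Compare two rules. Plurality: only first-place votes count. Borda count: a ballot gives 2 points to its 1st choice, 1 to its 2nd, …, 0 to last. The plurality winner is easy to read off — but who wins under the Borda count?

Plurality first-place counts: Linden 3, Avon 2, Fairview 2 → Linden.
Borda totals: Linden 7, Avon 6, Fairview 8 → Fairview.

Fairview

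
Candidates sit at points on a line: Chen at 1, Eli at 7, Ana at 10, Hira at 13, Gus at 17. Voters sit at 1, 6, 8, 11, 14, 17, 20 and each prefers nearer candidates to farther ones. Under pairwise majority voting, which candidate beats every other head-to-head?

With single-peaked preferences on a line, the Condorcet winner is the candidate closest to the median voter.
The median voter (position 11) is closest to Ana at 10.
Check: Ana vs Chen — voters closer to Ana: 6 of 7.

Ana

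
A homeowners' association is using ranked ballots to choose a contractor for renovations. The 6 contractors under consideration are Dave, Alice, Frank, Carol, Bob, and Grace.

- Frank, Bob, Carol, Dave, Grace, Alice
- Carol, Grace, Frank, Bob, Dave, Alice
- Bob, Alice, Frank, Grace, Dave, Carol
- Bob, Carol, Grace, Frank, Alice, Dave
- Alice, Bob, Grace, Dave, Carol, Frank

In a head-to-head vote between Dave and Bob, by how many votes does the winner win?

Ballots ranking Dave above Bob: 0.
Ballots ranking Bob above Dave: 5.
Bob wins 5–0, a margin of 5.

5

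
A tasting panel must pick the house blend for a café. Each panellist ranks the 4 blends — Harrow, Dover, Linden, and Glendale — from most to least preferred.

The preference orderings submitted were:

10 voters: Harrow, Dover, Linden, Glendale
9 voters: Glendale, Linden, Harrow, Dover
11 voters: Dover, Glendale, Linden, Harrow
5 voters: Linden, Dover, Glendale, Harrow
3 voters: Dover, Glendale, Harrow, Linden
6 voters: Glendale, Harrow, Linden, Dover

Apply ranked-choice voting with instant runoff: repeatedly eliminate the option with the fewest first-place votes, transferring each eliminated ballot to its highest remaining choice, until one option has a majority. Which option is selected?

Dover

Round 1: Glendale 15, Dover 14, Harrow 10, Linden 5. Linden has the fewest and is eliminated.
Round 2: Dover 19, Glendale 15, Harrow 10. Harrow has the fewest and is eliminated.
Round 3: Dover 29, Glendale 15. Dover has a majority.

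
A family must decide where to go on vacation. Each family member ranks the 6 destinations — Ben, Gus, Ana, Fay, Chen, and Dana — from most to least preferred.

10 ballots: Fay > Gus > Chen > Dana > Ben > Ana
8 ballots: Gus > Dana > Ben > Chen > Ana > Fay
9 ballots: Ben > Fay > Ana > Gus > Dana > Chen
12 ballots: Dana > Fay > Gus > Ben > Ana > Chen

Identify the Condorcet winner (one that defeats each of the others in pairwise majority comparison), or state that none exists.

No Condorcet winner

Head-to-head results (39 voters total):
Ben vs Gus: Gus wins 30–9.
Ben vs Ana: Ben wins 39–0.
Ben vs Fay: Fay wins 22–17.
Ben vs Chen: Ben wins 29–10.
Ben vs Dana: Dana wins 30–9.
Gus vs Ana: Gus wins 30–9.
Gus vs Fay: Fay wins 31–8.
Gus vs Chen: Gus wins 39–0.
Gus vs Dana: Gus wins 27–12.
Ana vs Fay: Fay wins 31–8.
Ana vs Chen: Ana wins 21–18.
Ana vs Dana: Dana wins 30–9.
Fay vs Chen: Fay wins 31–8.
Fay vs Dana: Dana wins 20–19.
Chen vs Dana: Dana wins 29–10.
No candidate beats all others: Gus beats Dana beats Fay beats Gus, a majority cycle.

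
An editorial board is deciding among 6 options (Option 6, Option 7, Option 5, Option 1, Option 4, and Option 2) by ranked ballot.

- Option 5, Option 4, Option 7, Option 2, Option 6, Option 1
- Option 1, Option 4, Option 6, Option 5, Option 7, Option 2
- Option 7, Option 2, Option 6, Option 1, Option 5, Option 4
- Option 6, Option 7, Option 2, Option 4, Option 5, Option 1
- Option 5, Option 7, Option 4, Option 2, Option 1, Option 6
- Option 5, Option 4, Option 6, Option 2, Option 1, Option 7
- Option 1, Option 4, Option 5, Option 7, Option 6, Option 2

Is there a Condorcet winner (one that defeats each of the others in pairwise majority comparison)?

Yes

Head-to-head results (7 voters total):
Option 6 vs Option 7: Option 7 wins 4–3.
Option 6 vs Option 5: Option 5 wins 4–3.
Option 6 vs Option 1: Option 6 wins 4–3.
Option 6 vs Option 4: Option 4 wins 5–2.
Option 6 vs Option 2: Option 6 wins 4–3.
Option 7 vs Option 5: Option 5 wins 5–2.
Option 7 vs Option 1: Option 7 wins 4–3.
Option 7 vs Option 4: Option 4 wins 4–3.
Option 7 vs Option 2: Option 7 wins 6–1.
Option 5 vs Option 1: Option 5 wins 4–3.
Option 5 vs Option 4: Option 5 wins 4–3.
Option 5 vs Option 2: Option 5 wins 5–2.
Option 1 vs Option 4: Option 4 wins 4–3.
Option 1 vs Option 2: Option 2 wins 5–2.
Option 4 vs Option 2: Option 4 wins 5–2.
Option 5 beats each rival — Option 6 (4–3), Option 7 (5–2), Option 1 (4–3), Option 4 (4–3), Option 2 (5–2) — so Option 5 is the Condorcet winner.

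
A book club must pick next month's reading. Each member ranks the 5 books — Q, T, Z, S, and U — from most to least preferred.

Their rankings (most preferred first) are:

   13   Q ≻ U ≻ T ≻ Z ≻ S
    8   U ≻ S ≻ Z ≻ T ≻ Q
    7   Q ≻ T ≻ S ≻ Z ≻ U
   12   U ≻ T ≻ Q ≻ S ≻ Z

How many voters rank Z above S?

13

Ballots ranking Z above S: 13.
Ballots ranking S above Z: 8+7+12 = 27.
So 13 of 40 voters prefer Z to S.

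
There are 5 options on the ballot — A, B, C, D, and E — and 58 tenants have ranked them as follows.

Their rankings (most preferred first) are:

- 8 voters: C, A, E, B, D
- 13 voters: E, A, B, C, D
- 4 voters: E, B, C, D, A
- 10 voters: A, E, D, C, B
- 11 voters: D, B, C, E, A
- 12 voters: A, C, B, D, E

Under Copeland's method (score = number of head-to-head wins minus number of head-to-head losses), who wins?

A

Pairwise results:
  A vs B: A wins 43–15.
  A vs C: A wins 35–23.
  A vs D: A wins 43–15.
  A vs E: A wins 30–28.
  B vs C: C wins 30–28.
  B vs D: B wins 37–21.
  B vs E: E wins 35–23.
  C vs D: C wins 37–21.
  C vs E: C wins 31–27.
  D vs E: E wins 35–23.
Copeland scores (wins − losses):
  A: 4 − 0 = 4
  B: 1 − 3 = -2
  C: 3 − 1 = 2
  D: 0 − 4 = -4
  E: 2 − 2 = 0
A has the best Copeland score.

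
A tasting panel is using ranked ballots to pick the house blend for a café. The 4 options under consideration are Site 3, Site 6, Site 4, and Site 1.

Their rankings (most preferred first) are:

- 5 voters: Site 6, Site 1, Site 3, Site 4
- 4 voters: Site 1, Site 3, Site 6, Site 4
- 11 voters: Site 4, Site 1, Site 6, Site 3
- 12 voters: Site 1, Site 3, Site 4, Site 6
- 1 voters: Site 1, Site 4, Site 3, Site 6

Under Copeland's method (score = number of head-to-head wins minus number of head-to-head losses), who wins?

Site 1

Pairwise results:
  Site 3 vs Site 6: Site 3 wins 17–16.
  Site 3 vs Site 4: Site 3 wins 21–12.
  Site 3 vs Site 1: Site 1 wins 33–0.
  Site 6 vs Site 4: Site 4 wins 24–9.
  Site 6 vs Site 1: Site 1 wins 28–5.
  Site 4 vs Site 1: Site 1 wins 22–11.
Copeland scores (wins − losses):
  Site 3: 2 − 1 = 1
  Site 6: 0 − 3 = -3
  Site 4: 1 − 2 = -1
  Site 1: 3 − 0 = 3
Site 1 has the best Copeland score.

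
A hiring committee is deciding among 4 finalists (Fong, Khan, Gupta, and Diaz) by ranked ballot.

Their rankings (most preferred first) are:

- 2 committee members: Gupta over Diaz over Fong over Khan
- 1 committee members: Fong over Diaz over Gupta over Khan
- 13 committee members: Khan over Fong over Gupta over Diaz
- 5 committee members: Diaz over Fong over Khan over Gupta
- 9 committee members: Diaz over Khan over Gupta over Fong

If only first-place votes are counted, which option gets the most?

Diaz

First-place vote totals:
  Fong: 1
  Khan: 13
  Gupta: 2
  Diaz: 14
Diaz has the most first-place votes.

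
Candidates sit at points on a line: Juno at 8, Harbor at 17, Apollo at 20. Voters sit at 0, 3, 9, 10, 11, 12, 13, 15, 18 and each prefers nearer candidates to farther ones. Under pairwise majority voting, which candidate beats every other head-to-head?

With single-peaked preferences on a line, the Condorcet winner is the candidate closest to the median voter.
The median voter (position 11) is closest to Juno at 8.
Check: Juno vs Harbor — voters closer to Juno: 6 of 9.

Juno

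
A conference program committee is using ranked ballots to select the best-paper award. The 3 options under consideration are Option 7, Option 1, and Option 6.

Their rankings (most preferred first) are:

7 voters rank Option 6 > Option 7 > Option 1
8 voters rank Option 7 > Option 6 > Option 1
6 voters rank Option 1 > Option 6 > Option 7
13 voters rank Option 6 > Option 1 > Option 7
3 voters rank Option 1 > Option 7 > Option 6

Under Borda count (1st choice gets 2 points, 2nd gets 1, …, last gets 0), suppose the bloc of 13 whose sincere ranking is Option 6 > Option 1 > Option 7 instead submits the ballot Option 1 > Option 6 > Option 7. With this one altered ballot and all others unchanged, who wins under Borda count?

Borda totals with the altered ballot: Option 7 26, Option 1 44, Option 6 41.
The switch changes the winner from Option 6 to Option 1.

Option 1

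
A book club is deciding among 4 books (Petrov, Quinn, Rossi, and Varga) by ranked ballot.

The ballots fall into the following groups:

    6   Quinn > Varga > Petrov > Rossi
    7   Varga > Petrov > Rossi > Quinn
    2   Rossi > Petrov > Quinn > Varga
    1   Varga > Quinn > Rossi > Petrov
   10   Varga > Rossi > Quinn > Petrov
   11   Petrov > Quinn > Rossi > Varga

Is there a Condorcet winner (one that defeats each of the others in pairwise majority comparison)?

Head-to-head results (37 voters total):
Petrov vs Quinn: Petrov wins 20–17.
Petrov vs Rossi: Petrov wins 24–13.
Petrov vs Varga: Varga wins 24–13.
Quinn vs Rossi: Rossi wins 19–18.
Quinn vs Varga: Quinn wins 19–18.
Rossi vs Varga: Varga wins 24–13.
No candidate beats all others: Petrov beats Quinn beats Varga beats Petrov, a majority cycle.

No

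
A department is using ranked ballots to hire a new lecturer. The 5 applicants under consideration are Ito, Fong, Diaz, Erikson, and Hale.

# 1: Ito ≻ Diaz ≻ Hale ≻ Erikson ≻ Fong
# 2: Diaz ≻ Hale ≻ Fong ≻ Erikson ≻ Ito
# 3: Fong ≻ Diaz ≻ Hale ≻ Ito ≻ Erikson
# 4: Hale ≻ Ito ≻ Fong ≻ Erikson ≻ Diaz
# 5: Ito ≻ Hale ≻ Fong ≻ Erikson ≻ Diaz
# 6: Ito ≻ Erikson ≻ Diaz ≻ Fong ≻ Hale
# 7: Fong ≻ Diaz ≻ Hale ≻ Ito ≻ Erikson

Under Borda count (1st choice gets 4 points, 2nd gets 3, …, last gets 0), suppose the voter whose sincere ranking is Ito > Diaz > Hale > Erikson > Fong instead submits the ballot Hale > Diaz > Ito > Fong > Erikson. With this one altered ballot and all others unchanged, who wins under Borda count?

Borda totals with the altered ballot: Ito 15, Fong 16, Diaz 15, Erikson 6, Hale 18.
The switch changes the winner from Ito to Hale.

Hale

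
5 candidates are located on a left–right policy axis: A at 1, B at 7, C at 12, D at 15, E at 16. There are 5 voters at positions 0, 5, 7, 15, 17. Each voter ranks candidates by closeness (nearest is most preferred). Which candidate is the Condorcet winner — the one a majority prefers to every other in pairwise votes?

With single-peaked preferences on a line, the Condorcet winner is the candidate closest to the median voter.
The median voter (position 7) is closest to B at 7.
Check: B vs C — voters closer to B: 3 of 5.

B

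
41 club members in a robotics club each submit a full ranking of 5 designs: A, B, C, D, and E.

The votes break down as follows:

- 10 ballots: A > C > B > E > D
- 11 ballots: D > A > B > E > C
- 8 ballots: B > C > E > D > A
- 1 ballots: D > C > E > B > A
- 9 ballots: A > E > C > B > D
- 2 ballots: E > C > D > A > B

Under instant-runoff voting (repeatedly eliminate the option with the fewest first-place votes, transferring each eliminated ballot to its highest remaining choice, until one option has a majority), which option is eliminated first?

C

Round 1: A 19, D 12, B 8, E 2, C 0. C has the fewest and is eliminated.
Round 2: A 19, D 12, B 8, E 2. E has the fewest and is eliminated.
Round 3: A 19, D 14, B 8. B has the fewest and is eliminated.
Round 4: D 22, A 19. D has a majority.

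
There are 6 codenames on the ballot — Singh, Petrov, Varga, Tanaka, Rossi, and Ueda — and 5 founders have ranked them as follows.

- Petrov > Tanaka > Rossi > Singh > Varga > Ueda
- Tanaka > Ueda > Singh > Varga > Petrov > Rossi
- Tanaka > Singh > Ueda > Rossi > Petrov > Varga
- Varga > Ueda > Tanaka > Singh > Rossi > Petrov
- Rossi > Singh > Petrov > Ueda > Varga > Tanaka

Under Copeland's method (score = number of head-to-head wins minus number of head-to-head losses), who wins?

Tanaka

Pairwise results:
  Singh vs Petrov: Singh wins 4–1.
  Singh vs Varga: Singh wins 4–1.
  Singh vs Tanaka: Tanaka wins 4–1.
  Singh vs Rossi: Singh wins 3–2.
  Singh vs Ueda: Singh wins 3–2.
  Petrov vs Varga: Petrov wins 3–2.
  Petrov vs Tanaka: Tanaka wins 3–2.
  Petrov vs Rossi: Rossi wins 3–2.
  Petrov vs Ueda: Ueda wins 3–2.
  Varga vs Tanaka: Tanaka wins 3–2.
  Varga vs Rossi: Rossi wins 3–2.
  Varga vs Ueda: Ueda wins 3–2.
  Tanaka vs Rossi: Tanaka wins 4–1.
  Tanaka vs Ueda: Tanaka wins 3–2.
  Rossi vs Ueda: Ueda wins 3–2.
Copeland scores (wins − losses):
  Singh: 4 − 1 = 3
  Petrov: 1 − 4 = -3
  Varga: 0 − 5 = -5
  Tanaka: 5 − 0 = 5
  Rossi: 2 − 3 = -1
  Ueda: 3 − 2 = 1
Tanaka has the best Copeland score.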